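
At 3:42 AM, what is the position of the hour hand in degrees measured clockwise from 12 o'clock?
The hour hand moves 30 degrees per hour and 0.5 degrees per minute.
At 3:42: (3) x 30 + 42 x 0.5 = 90 + 21 = 111 degrees

Final answer: 111 degrees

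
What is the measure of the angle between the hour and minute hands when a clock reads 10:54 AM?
Hour hand position: 10 x 30 + 54 x 0.5 = 327 degrees
Minute hand position: 54 x 6 = 324 degrees
Difference: |327 - 324| = 3 degrees
The angle between the hands is 3 degrees

Final answer: 3 degrees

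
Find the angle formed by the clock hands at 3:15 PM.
Hour hand position: 3 x 30 + 15 x 0.5 = 97.5 degrees
Minute hand position: 15 x 6 = 90 degrees
Difference: |97.5 - 90| = 7.5 degrees
The angle between the hands is 7.5 degrees

Final answer: 7.5 degrees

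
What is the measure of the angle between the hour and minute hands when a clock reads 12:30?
Hour hand position: 0 x 30 + 30 x 0.5 = 15 degrees
Minute hand position: 30 x 6 = 180 degrees
Difference: |15 - 180| = 165 degrees
The angle between the hands is 165 degrees

Final answer: 165 degrees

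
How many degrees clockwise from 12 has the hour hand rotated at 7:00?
The hour hand moves 30 degrees per hour and 0.5 degrees per minute.
At 7:00: (7) x 30 + 0 x 0.5 = 210 + 0 = 210 degrees

Final answer: 210 degrees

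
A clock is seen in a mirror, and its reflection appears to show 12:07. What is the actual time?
Reflection across the vertical (12-6) axis maps a hand at angle A degrees to (360 - A) degrees, which sends a reading of T minutes past 12:00 to (720 - T) minutes past 12:00.
Mirror reads 12:07 = 7 minutes past 12:00.
Actual time: (720 - 7) mod 720 = 713 minutes = 11:53.

Final answer: 11:53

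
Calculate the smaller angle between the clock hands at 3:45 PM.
Hour hand position: 3 x 30 + 45 x 0.5 = 112.5 degrees
Minute hand position: 45 x 6 = 270 degrees
Difference: |112.5 - 270| = 157.5 degrees
The angle between the hands is 157.5 degrees

Final answer: 157.5 degrees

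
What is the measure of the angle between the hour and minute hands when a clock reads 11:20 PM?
Hour hand position: 11 x 30 + 20 x 0.5 = 340 degrees
Minute hand position: 20 x 6 = 120 degrees
Difference: |340 - 120| = 220 degrees
Since 220 > 180, the smaller angle is 360 - 220 = 140 degrees

Final answer: 140 degrees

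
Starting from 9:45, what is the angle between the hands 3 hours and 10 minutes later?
First find the time 3 hours and 10 minutes after 9:45.
Total minutes: 9 x 60 + 45 + 3 x 60 + 10 = 775.
775 mod 720 = 55 minutes = 12:55.
Now compute the angle at 12:55:
Hour hand: 0 x 30 + 55 x 0.5 = 27.5 degrees
Minute hand: 55 x 6 = 330 degrees
Difference: |27.5 - 330| = 302.5 degrees
Smaller angle: 360 - 302.5 = 57.5 degrees

Final answer: 57.5 degrees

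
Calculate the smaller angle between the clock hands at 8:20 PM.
Hour hand position: 8 x 30 + 20 x 0.5 = 250 degrees
Minute hand position: 20 x 6 = 120 degrees
Difference: |250 - 120| = 130 degrees
The angle between the hands is 130 degrees

Final answer: 130 degrees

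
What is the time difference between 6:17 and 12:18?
From 6:17 to 12:18:
(12 x 60 + 18) - (6 x 60 + 17) = 738 - 377 = 361 minutes
= 6 hours and 1 minute

Final answer: 6 hours and 1 minute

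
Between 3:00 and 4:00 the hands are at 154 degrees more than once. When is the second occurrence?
At t minutes past 3:00, the hour hand is at 30 x 3 + 0.5t degrees and the minute hand is at 6t degrees.
The smaller angle between them is 154 degrees when |30H - 5.5t| = 154 or |30H - 5.5t| = 206.
With H = 3, solve 30 x 3 - 5.5t = +/- target for each target:
  t = (30 x 3 - 154) / 5.5 = -11.64 (outside (0, 60))
  t = (30 x 3 + 154) / 5.5 = 44.36
  t = (30 x 3 - 206) / 5.5 = -21.09 (outside (0, 60))
  t = (30 x 3 + 206) / 5.5 = 53.82
Valid solutions in (0, 60): {44.36, 53.82} minutes.
The second occurrence is t = 53.82 minutes.
The hands form a 154-degree angle at 53.82 minutes past 3:00.

Final answer: 53.82 minutes past 3:00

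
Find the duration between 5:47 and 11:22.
From 5:47 to 11:22:
(11 x 60 + 22) - (5 x 60 + 47) = 682 - 347 = 335 minutes
= 5 hours and 35 minutes

Final answer: 5 hours and 35 minutes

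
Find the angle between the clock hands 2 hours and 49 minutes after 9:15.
First find the time 2 hours and 49 minutes after 9:15.
Total minutes: 9 x 60 + 15 + 2 x 60 + 49 = 724.
724 mod 720 = 4 minutes = 12:04.
Now compute the angle at 12:04:
Hour hand: 0 x 30 + 4 x 0.5 = 2 degrees
Minute hand: 4 x 6 = 24 degrees
Difference: |2 - 24| = 22 degrees
The angle is 22 degrees

Final answer: 22 degrees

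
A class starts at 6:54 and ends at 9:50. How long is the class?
From 6:54 to 9:50:
(9 x 60 + 50) - (6 x 60 + 54) = 590 - 414 = 176 minutes
= 2 hours and 56 minutes

Final answer: 2 hours and 56 minutes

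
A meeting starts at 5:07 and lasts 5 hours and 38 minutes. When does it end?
Starting time: 5:07
Adding 38 minutes to 7 minutes: 7 + 38 = 45 minutes
Adding 5 hours: 5 + 5 = 10
Final time: 10:45

Final answer: 10:45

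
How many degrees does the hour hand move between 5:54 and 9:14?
The hour hand moves 0.5 degrees per minute.
Time elapsed: 9:14 - 5:54 = 200 minutes
Angular displacement: 200 x 0.5 = 100 degrees

Final answer: 100 degrees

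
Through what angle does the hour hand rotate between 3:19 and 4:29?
The hour hand moves 0.5 degrees per minute.
Time elapsed: 4:29 - 3:19 = 70 minutes
Angular displacement: 70 x 0.5 = 35 degrees

Final answer: 35 degrees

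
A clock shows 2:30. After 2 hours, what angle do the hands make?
First find the time 2 hours after 2:30.
Total minutes: 2 x 60 + 30 + 2 x 60 + 0 = 270.
270 mod 720 = 270 minutes = 4:30.
Now compute the angle at 4:30:
Hour hand: 4 x 30 + 30 x 0.5 = 135 degrees
Minute hand: 30 x 6 = 180 degrees
Difference: |135 - 180| = 45 degrees
The angle is 45 degrees

Final answer: 45 degrees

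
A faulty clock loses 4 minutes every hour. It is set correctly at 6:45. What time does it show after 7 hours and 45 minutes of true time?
For every 60 true minutes, the faulty clock advances 60 - 4 = 56 minutes.
True elapsed: 7 hours and 45 minutes = 465 minutes.
Faulty clock advances: 465 x 56/60 = 434 minutes (drift: 31 minutes behind).
Shown time: 6:45 + 434 minutes = 1:59.

Final answer: 1:59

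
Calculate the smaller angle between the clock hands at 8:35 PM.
Hour hand position: 8 x 30 + 35 x 0.5 = 257.5 degrees
Minute hand position: 35 x 6 = 210 degrees
Difference: |257.5 - 210| = 47.5 degrees
The angle between the hands is 47.5 degrees

Final answer: 47.5 degrees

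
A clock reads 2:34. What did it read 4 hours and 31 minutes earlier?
Starting time: 2:34 = 154 total minutes past 12:00
Subtracting: 4 hours and 31 minutes = 271 minutes
154 - 271 = -117 (negative, add 12 hours = 720) = 603 minutes
= 10 hours and 3 minutes past 12:00 = 10:03

Final answer: 10:03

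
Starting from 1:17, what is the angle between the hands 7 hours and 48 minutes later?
First find the time 7 hours and 48 minutes after 1:17.
Total minutes: 1 x 60 + 17 + 7 x 60 + 48 = 545.
545 mod 720 = 545 minutes = 9:05.
Now compute the angle at 9:05:
Hour hand: 9 x 30 + 5 x 0.5 = 272.5 degrees
Minute hand: 5 x 6 = 30 degrees
Difference: |272.5 - 30| = 242.5 degrees
Smaller angle: 360 - 242.5 = 117.5 degrees

Final answer: 117.5 degrees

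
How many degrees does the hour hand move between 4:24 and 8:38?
The hour hand moves 0.5 degrees per minute.
Time elapsed: 8:38 - 4:24 = 254 minutes
Angular displacement: 254 x 0.5 = 127 degrees

Final answer: 127 degrees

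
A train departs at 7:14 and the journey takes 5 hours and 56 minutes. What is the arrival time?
Starting time: 7:14
Adding 56 minutes to 14 minutes: 14 + 56 = 70 minutes = 1 hour and 10 minutes
Adding 5 hours: 7 + 5 + 1 (carry) = 13 - 12 = 1
Final time: 1:10

Final answer: 1:10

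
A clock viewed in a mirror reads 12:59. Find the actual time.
Reflection across the vertical (12-6) axis maps a hand at angle A degrees to (360 - A) degrees, which sends a reading of T minutes past 12:00 to (720 - T) minutes past 12:00.
Mirror reads 12:59 = 59 minutes past 12:00.
Actual time: (720 - 59) mod 720 = 661 minutes = 11:01.

Final answer: 11:01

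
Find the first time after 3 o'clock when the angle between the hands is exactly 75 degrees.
At t minutes past 3:00, the hour hand is at 30 x 3 + 0.5t degrees and the minute hand is at 6t degrees.
The smaller angle between them is 75 degrees when |30H - 5.5t| = 75 or |30H - 5.5t| = 285.
With H = 3, solve 30 x 3 - 5.5t = +/- target for each target:
  t = (30 x 3 - 75) / 5.5 = 2.73
  t = (30 x 3 + 75) / 5.5 = 30
  t = (30 x 3 - 285) / 5.5 = -35.45 (outside (0, 60))
  t = (30 x 3 + 285) / 5.5 = 68.18 (outside (0, 60))
Valid solutions in (0, 60): {2.73, 30} minutes.
The first occurrence is t = 2.73 minutes.
The hands form a 75-degree angle at 2.73 minutes past 3:00.

Final answer: 2.73 minutes past 3:00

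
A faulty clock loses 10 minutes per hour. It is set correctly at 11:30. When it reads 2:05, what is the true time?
For every 60 true minutes, the faulty clock advances 50 minutes, so 1 faulty-clock minute corresponds to 60/50 true minutes.
From 11:30 to 2:05 on the faulty dial is 155 minutes.
True elapsed: 155 x 60/50 = 186 minutes = 3 hours and 6 minutes.
True time: 11:30 + 3 hours and 6 minutes = 2:36.

Final answer: 2:36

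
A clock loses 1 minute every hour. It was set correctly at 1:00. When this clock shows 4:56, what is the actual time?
For every 60 true minutes, the faulty clock advances 59 minutes, so 1 faulty-clock minute corresponds to 60/59 true minutes.
From 1:00 to 4:56 on the faulty dial is 236 minutes.
True elapsed: 236 x 60/59 = 240 minutes = 4 hours.
True time: 1:00 + 4 hours = 5:00.

Final answer: 5:00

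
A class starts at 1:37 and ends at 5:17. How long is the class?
From 1:37 to 5:17:
(5 x 60 + 17) - (1 x 60 + 37) = 317 - 97 = 220 minutes
= 3 hours and 40 minutes

Final answer: 3 hours and 40 minutes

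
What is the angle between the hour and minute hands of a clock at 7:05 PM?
Hour hand position: 7 x 30 + 5 x 0.5 = 212.5 degrees
Minute hand position: 5 x 6 = 30 degrees
Difference: |212.5 - 30| = 182.5 degrees
Since 182.5 > 180, the smaller angle is 360 - 182.5 = 177.5 degrees

Final answer: 177.5 degrees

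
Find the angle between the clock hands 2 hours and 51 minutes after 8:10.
First find the time 2 hours and 51 minutes after 8:10.
Total minutes: 8 x 60 + 10 + 2 x 60 + 51 = 661.
661 mod 720 = 661 minutes = 11:01.
Now compute the angle at 11:01:
Hour hand: 11 x 30 + 1 x 0.5 = 330.5 degrees
Minute hand: 1 x 6 = 6 degrees
Difference: |330.5 - 6| = 324.5 degrees
Smaller angle: 360 - 324.5 = 35.5 degrees

Final answer: 35.5 degrees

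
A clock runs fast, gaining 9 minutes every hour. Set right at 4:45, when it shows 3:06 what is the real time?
For every 60 true minutes, the faulty clock advances 69 minutes, so 1 faulty-clock minute corresponds to 60/69 true minutes.
From 4:45 to 3:06 on the faulty dial is 621 minutes.
True elapsed: 621 x 60/69 = 540 minutes = 9 hours.
True time: 4:45 + 9 hours = 1:45.

Final answer: 1:45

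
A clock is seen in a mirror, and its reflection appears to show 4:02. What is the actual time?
Reflection across the vertical (12-6) axis maps a hand at angle A degrees to (360 - A) degrees, which sends a reading of T minutes past 12:00 to (720 - T) minutes past 12:00.
Mirror reads 4:02 = 242 minutes past 12:00.
Actual time: (720 - 242) mod 720 = 478 minutes = 7:58.

Final answer: 7:58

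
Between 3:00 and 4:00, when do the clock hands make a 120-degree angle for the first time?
At t minutes past 3:00, the hour hand is at 30 x 3 + 0.5t degrees and the minute hand is at 6t degrees.
The smaller angle between them is 120 degrees when |30H - 5.5t| = 120 or |30H - 5.5t| = 240.
With H = 3, solve 30 x 3 - 5.5t = +/- target for each target:
  t = (30 x 3 - 120) / 5.5 = -5.45 (outside (0, 60))
  t = (30 x 3 + 120) / 5.5 = 38.18
  t = (30 x 3 - 240) / 5.5 = -27.27 (outside (0, 60))
  t = (30 x 3 + 240) / 5.5 = 60 (outside (0, 60))
Valid solutions in (0, 60): {38.18} minutes.
The first occurrence is t = 38.18 minutes.
The hands form a 120-degree angle at 38.18 minutes past 3:00.

Final answer: 38.18 minutes past 3:00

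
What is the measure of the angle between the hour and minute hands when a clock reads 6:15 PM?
Hour hand position: 6 x 30 + 15 x 0.5 = 187.5 degrees
Minute hand position: 15 x 6 = 90 degrees
Difference: |187.5 - 90| = 97.5 degrees
The angle between the hands is 97.5 degrees

Final answer: 97.5 degrees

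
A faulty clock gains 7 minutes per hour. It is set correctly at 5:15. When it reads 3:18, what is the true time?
For every 60 true minutes, the faulty clock advances 67 minutes, so 1 faulty-clock minute corresponds to 60/67 true minutes.
From 5:15 to 3:18 on the faulty dial is 603 minutes.
True elapsed: 603 x 60/67 = 540 minutes = 9 hours.
True time: 5:15 + 9 hours = 2:15.

Final answer: 2:15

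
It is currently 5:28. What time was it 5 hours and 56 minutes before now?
Starting time: 5:28 = 328 total minutes past 12:00
Subtracting: 5 hours and 56 minutes = 356 minutes
328 - 356 = -28 (negative, add 12 hours = 720) = 692 minutes
= 11 hours and 32 minutes past 12:00 = 11:32

Final answer: 11:32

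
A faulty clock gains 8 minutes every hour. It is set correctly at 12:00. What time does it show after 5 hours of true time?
For every 60 true minutes, the faulty clock advances 60 + 8 = 68 minutes.
True elapsed: 5 hours = 300 minutes.
Faulty clock advances: 300 x 68/60 = 340 minutes (drift: 40 minutes ahead).
Shown time: 12:00 + 340 minutes = 5:40.

Final answer: 5:40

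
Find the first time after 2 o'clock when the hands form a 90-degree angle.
At t minutes past 2:00, the hour hand is at 30 x 2 + 0.5t degrees and the minute hand is at 6t degrees.
The smaller angle between them is 90 degrees when |30H - 5.5t| = 90 or |30H - 5.5t| = 270.
With H = 2, solve 30 x 2 - 5.5t = +/- target for each target:
  t = (30 x 2 - 90) / 5.5 = -5.45 (outside (0, 60))
  t = (30 x 2 + 90) / 5.5 = 27.27
  t = (30 x 2 - 270) / 5.5 = -38.18 (outside (0, 60))
  t = (30 x 2 + 270) / 5.5 = 60 (outside (0, 60))
Valid solutions in (0, 60): {27.27} minutes.
First occurrence: t = 27.27 minutes.
The hands are at right angles at 27.27 minutes past 2:00.

Final answer: 27.27 minutes past 2:00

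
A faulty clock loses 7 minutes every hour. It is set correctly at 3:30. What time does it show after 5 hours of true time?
For every 60 true minutes, the faulty clock advances 60 - 7 = 53 minutes.
True elapsed: 5 hours = 300 minutes.
Faulty clock advances: 300 x 53/60 = 265 minutes (drift: 35 minutes behind).
Shown time: 3:30 + 265 minutes = 7:55.

Final answer: 7:55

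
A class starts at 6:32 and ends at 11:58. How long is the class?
From 6:32 to 11:58:
(11 x 60 + 58) - (6 x 60 + 32) = 718 - 392 = 326 minutes
= 5 hours and 26 minutes

Final answer: 5 hours and 26 minutes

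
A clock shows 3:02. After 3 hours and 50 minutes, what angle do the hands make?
First find the time 3 hours and 50 minutes after 3:02.
Total minutes: 3 x 60 + 2 + 3 x 60 + 50 = 412.
412 mod 720 = 412 minutes = 6:52.
Now compute the angle at 6:52:
Hour hand: 6 x 30 + 52 x 0.5 = 206 degrees
Minute hand: 52 x 6 = 312 degrees
Difference: |206 - 312| = 106 degrees
The angle is 106 degrees

Final answer: 106 degrees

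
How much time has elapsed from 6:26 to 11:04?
From 6:26 to 11:04:
(11 x 60 + 4) - (6 x 60 + 26) = 664 - 386 = 278 minutes
= 4 hours and 38 minutes

Final answer: 4 hours and 38 minutes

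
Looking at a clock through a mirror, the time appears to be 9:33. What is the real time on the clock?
Reflection across the vertical (12-6) axis maps a hand at angle A degrees to (360 - A) degrees, which sends a reading of T minutes past 12:00 to (720 - T) minutes past 12:00.
Mirror reads 9:33 = 573 minutes past 12:00.
Actual time: (720 - 573) mod 720 = 147 minutes = 2:27.

Final answer: 2:27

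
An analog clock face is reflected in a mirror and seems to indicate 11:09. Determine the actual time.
Reflection across the vertical (12-6) axis maps a hand at angle A degrees to (360 - A) degrees, which sends a reading of T minutes past 12:00 to (720 - T) minutes past 12:00.
Mirror reads 11:09 = 669 minutes past 12:00.
Actual time: (720 - 669) mod 720 = 51 minutes = 12:51.

Final answer: 12:51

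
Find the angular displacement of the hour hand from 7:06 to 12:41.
The hour hand moves 0.5 degrees per minute.
Time elapsed: 12:41 - 7:06 = 335 minutes
Angular displacement: 335 x 0.5 = 167.5 degrees

Final answer: 167.5 degrees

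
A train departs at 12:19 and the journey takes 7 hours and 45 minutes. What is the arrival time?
Starting time: 12:19
Adding 45 minutes to 19 minutes: 19 + 45 = 64 minutes = 1 hour and 4 minutes
Adding 7 hours: 12 + 7 + 1 (carry) = 20 - 12 = 8
Final time: 8:04

Final answer: 8:04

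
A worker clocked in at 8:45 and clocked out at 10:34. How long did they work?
From 8:45 to 10:34:
(10 x 60 + 34) - (8 x 60 + 45) = 634 - 525 = 109 minutes
= 1 hour and 49 minutes

Final answer: 1 hour and 49 minutes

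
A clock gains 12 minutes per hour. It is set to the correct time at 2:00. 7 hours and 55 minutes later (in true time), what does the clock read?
For every 60 true minutes, the faulty clock advances 60 + 12 = 72 minutes.
True elapsed: 7 hours and 55 minutes = 475 minutes.
Faulty clock advances: 475 x 72/60 = 570 minutes (drift: 95 minutes ahead).
Shown time: 2:00 + 570 minutes = 11:30.

Final answer: 11:30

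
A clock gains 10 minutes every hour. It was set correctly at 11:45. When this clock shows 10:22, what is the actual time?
For every 60 true minutes, the faulty clock advances 70 minutes, so 1 faulty-clock minute corresponds to 60/70 true minutes.
From 11:45 to 10:22 on the faulty dial is 637 minutes.
True elapsed: 637 x 60/70 = 546 minutes = 9 hours and 6 minutes.
True time: 11:45 + 9 hours and 6 minutes = 8:51.

Final answer: 8:51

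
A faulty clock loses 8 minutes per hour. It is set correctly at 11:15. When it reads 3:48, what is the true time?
For every 60 true minutes, the faulty clock advances 52 minutes, so 1 faulty-clock minute corresponds to 60/52 true minutes.
From 11:15 to 3:48 on the faulty dial is 273 minutes.
True elapsed: 273 x 60/52 = 315 minutes = 5 hours and 15 minutes.
True time: 11:15 + 5 hours and 15 minutes = 4:30.

Final answer: 4:30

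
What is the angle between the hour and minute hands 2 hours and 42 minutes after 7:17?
First find the time 2 hours and 42 minutes after 7:17.
Total minutes: 7 x 60 + 17 + 2 x 60 + 42 = 599.
599 mod 720 = 599 minutes = 9:59.
Now compute the angle at 9:59:
Hour hand: 9 x 30 + 59 x 0.5 = 299.5 degrees
Minute hand: 59 x 6 = 354 degrees
Difference: |299.5 - 354| = 54.5 degrees
The angle is 54.5 degrees

Final answer: 54.5 degrees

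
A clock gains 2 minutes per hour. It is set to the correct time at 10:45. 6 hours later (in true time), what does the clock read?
For every 60 true minutes, the faulty clock advances 60 + 2 = 62 minutes.
True elapsed: 6 hours = 360 minutes.
Faulty clock advances: 360 x 62/60 = 372 minutes (drift: 12 minutes ahead).
Shown time: 10:45 + 372 minutes = 4:57.

Final answer: 4:57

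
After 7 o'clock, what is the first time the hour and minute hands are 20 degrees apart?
At t minutes past 7:00, the hour hand is at 30 x 7 + 0.5t degrees and the minute hand is at 6t degrees.
The smaller angle between them is 20 degrees when |30H - 5.5t| = 20 or |30H - 5.5t| = 340.
With H = 7, solve 30 x 7 - 5.5t = +/- target for each target:
  t = (30 x 7 - 20) / 5.5 = 34.55
  t = (30 x 7 + 20) / 5.5 = 41.82
  t = (30 x 7 - 340) / 5.5 = -23.64 (outside (0, 60))
  t = (30 x 7 + 340) / 5.5 = 100 (outside (0, 60))
Valid solutions in (0, 60): {34.55, 41.82} minutes.
The first occurrence is t = 34.55 minutes.
The hands form a 20-degree angle at 34.55 minutes past 7:00.

Final answer: 34.55 minutes past 7:00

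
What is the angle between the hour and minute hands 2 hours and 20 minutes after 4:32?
First find the time 2 hours and 20 minutes after 4:32.
Total minutes: 4 x 60 + 32 + 2 x 60 + 20 = 412.
412 mod 720 = 412 minutes = 6:52.
Now compute the angle at 6:52:
Hour hand: 6 x 30 + 52 x 0.5 = 206 degrees
Minute hand: 52 x 6 = 312 degrees
Difference: |206 - 312| = 106 degrees
The angle is 106 degrees

Final answer: 106 degrees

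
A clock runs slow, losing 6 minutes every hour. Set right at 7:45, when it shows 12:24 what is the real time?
For every 60 true minutes, the faulty clock advances 54 minutes, so 1 faulty-clock minute corresponds to 60/54 true minutes.
From 7:45 to 12:24 on the faulty dial is 279 minutes.
True elapsed: 279 x 60/54 = 310 minutes = 5 hours and 10 minutes.
True time: 7:45 + 5 hours and 10 minutes = 12:55.

Final answer: 12:55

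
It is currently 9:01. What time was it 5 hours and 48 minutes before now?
Starting time: 9:01 = 541 total minutes past 12:00
Subtracting: 5 hours and 48 minutes = 348 minutes
541 - 348 = 193 minutes
= 3 hours and 13 minutes past 12:00 = 3:13

Final answer: 3:13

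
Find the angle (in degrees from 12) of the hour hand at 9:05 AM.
The hour hand moves 30 degrees per hour and 0.5 degrees per minute.
At 9:05: (9) x 30 + 5 x 0.5 = 270 + 2.5 = 272.5 degrees

Final answer: 272.5 degrees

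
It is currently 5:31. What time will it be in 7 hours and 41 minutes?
Starting time: 5:31
Adding 41 minutes to 31 minutes: 31 + 41 = 72 minutes = 1 hour and 12 minutes
Adding 7 hours: 5 + 7 + 1 (carry) = 13 - 12 = 1
Final time: 1:12

Final answer: 1:12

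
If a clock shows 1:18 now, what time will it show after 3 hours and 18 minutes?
Starting time: 1:18
Adding 18 minutes to 18 minutes: 18 + 18 = 36 minutes
Adding 3 hours: 1 + 3 = 4
Final time: 4:36

Final answer: 4:36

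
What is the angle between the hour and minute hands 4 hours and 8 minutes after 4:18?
First find the time 4 hours and 8 minutes after 4:18.
Total minutes: 4 x 60 + 18 + 4 x 60 + 8 = 506.
506 mod 720 = 506 minutes = 8:26.
Now compute the angle at 8:26:
Hour hand: 8 x 30 + 26 x 0.5 = 253 degrees
Minute hand: 26 x 6 = 156 degrees
Difference: |253 - 156| = 97 degrees
The angle is 97 degrees

Final answer: 97 degrees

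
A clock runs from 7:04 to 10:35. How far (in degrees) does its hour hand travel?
The hour hand moves 0.5 degrees per minute.
Time elapsed: 10:35 - 7:04 = 211 minutes
Angular displacement: 211 x 0.5 = 105.5 degrees

Final answer: 105.5 degrees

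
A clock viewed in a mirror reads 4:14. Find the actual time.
Reflection across the vertical (12-6) axis maps a hand at angle A degrees to (360 - A) degrees, which sends a reading of T minutes past 12:00 to (720 - T) minutes past 12:00.
Mirror reads 4:14 = 254 minutes past 12:00.
Actual time: (720 - 254) mod 720 = 466 minutes = 7:46.

Final answer: 7:46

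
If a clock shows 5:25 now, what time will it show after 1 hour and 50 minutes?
Starting time: 5:25
Adding 50 minutes to 25 minutes: 25 + 50 = 75 minutes = 1 hour and 15 minutes
Adding 1 hour: 5 + 1 + 1 (carry) = 7
Final time: 7:15

Final answer: 7:15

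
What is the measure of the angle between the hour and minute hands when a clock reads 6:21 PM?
Hour hand position: 6 x 30 + 21 x 0.5 = 190.5 degrees
Minute hand position: 21 x 6 = 126 degrees
Difference: |190.5 - 126| = 64.5 degrees
The angle between the hands is 64.5 degrees

Final answer: 64.5 degrees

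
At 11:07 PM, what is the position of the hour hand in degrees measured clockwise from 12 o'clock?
The hour hand moves 30 degrees per hour and 0.5 degrees per minute.
At 11:07: (11) x 30 + 7 x 0.5 = 330 + 3.5 = 333.5 degrees

Final answer: 333.5 degrees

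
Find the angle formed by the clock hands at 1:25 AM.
Hour hand position: 1 x 30 + 25 x 0.5 = 42.5 degrees
Minute hand position: 25 x 6 = 150 degrees
Difference: |42.5 - 150| = 107.5 degrees
The angle between the hands is 107.5 degrees

Final answer: 107.5 degrees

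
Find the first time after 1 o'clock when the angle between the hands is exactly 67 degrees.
At t minutes past 1:00, the hour hand is at 30 x 1 + 0.5t degrees and the minute hand is at 6t degrees.
The smaller angle between them is 67 degrees when |30H - 5.5t| = 67 or |30H - 5.5t| = 293.
With H = 1, solve 30 x 1 - 5.5t = +/- target for each target:
  t = (30 x 1 - 67) / 5.5 = -6.73 (outside (0, 60))
  t = (30 x 1 + 67) / 5.5 = 17.64
  t = (30 x 1 - 293) / 5.5 = -47.82 (outside (0, 60))
  t = (30 x 1 + 293) / 5.5 = 58.73
Valid solutions in (0, 60): {17.64, 58.73} minutes.
The first occurrence is t = 17.64 minutes.
The hands form a 67-degree angle at 17.64 minutes past 1:00.

Final answer: 17.64 minutes past 1:00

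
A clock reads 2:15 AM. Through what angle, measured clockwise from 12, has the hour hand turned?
The hour hand moves 30 degrees per hour and 0.5 degrees per minute.
At 2:15: (2) x 30 + 15 x 0.5 = 60 + 7.5 = 67.5 degrees

Final answer: 67.5 degrees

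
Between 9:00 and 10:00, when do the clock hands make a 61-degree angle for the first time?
At t minutes past 9:00, the hour hand is at 30 x 9 + 0.5t degrees and the minute hand is at 6t degrees.
The smaller angle between them is 61 degrees when |30H - 5.5t| = 61 or |30H - 5.5t| = 299.
With H = 9, solve 30 x 9 - 5.5t = +/- target for each target:
  t = (30 x 9 - 61) / 5.5 = 38
  t = (30 x 9 + 61) / 5.5 = 60.18 (outside (0, 60))
  t = (30 x 9 - 299) / 5.5 = -5.27 (outside (0, 60))
  t = (30 x 9 + 299) / 5.5 = 103.45 (outside (0, 60))
Valid solutions in (0, 60): {38} minutes.
The first occurrence is t = 38 minutes.
The hands form a 61-degree angle at 38 minutes past 9:00.

Final answer: 38 minutes past 9:00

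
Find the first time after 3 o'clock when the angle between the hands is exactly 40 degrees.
At t minutes past 3:00, the hour hand is at 30 x 3 + 0.5t degrees and the minute hand is at 6t degrees.
The smaller angle between them is 40 degrees when |30H - 5.5t| = 40 or |30H - 5.5t| = 320.
With H = 3, solve 30 x 3 - 5.5t = +/- target for each target:
  t = (30 x 3 - 40) / 5.5 = 9.09
  t = (30 x 3 + 40) / 5.5 = 23.64
  t = (30 x 3 - 320) / 5.5 = -41.82 (outside (0, 60))
  t = (30 x 3 + 320) / 5.5 = 74.55 (outside (0, 60))
Valid solutions in (0, 60): {9.09, 23.64} minutes.
The first occurrence is t = 9.09 minutes.
The hands form a 40-degree angle at 9.09 minutes past 3:00.

Final answer: 9.09 minutes past 3:00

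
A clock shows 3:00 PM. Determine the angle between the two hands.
Hour hand position: 3 x 30 + 0 x 0.5 = 90 degrees
Minute hand position: 0 x 6 = 0 degrees
Difference: |90 - 0| = 90 degrees
The angle between the hands is 90 degrees

Final answer: 90 degrees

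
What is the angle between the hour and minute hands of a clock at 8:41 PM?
Hour hand position: 8 x 30 + 41 x 0.5 = 260.5 degrees
Minute hand position: 41 x 6 = 246 degrees
Difference: |260.5 - 246| = 14.5 degrees
The angle between the hands is 14.5 degrees

Final answer: 14.5 degrees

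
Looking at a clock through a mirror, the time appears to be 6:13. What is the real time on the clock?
Reflection across the vertical (12-6) axis maps a hand at angle A degrees to (360 - A) degrees, which sends a reading of T minutes past 12:00 to (720 - T) minutes past 12:00.
Mirror reads 6:13 = 373 minutes past 12:00.
Actual time: (720 - 373) mod 720 = 347 minutes = 5:47.

Final answer: 5:47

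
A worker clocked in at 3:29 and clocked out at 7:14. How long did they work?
From 3:29 to 7:14:
(7 x 60 + 14) - (3 x 60 + 29) = 434 - 209 = 225 minutes
= 3 hours and 45 minutes

Final answer: 3 hours and 45 minutes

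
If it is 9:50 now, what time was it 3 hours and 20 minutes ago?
Starting time: 9:50 = 590 total minutes past 12:00
Subtracting: 3 hours and 20 minutes = 200 minutes
590 - 200 = 390 minutes
= 6 hours and 30 minutes past 12:00 = 6:30

Final answer: 6:30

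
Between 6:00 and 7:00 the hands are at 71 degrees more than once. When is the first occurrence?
At t minutes past 6:00, the hour hand is at 30 x 6 + 0.5t degrees and the minute hand is at 6t degrees.
The smaller angle between them is 71 degrees when |30H - 5.5t| = 71 or |30H - 5.5t| = 289.
With H = 6, solve 30 x 6 - 5.5t = +/- target for each target:
  t = (30 x 6 - 71) / 5.5 = 19.82
  t = (30 x 6 + 71) / 5.5 = 45.64
  t = (30 x 6 - 289) / 5.5 = -19.82 (outside (0, 60))
  t = (30 x 6 + 289) / 5.5 = 85.27 (outside (0, 60))
Valid solutions in (0, 60): {19.82, 45.64} minutes.
The first occurrence is t = 19.82 minutes.
The hands form a 71-degree angle at 19.82 minutes past 6:00.

Final answer: 19.82 minutes past 6:00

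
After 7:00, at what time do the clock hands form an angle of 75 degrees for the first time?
At t minutes past 7:00, the hour hand is at 30 x 7 + 0.5t degrees and the minute hand is at 6t degrees.
The smaller angle between them is 75 degrees when |30H - 5.5t| = 75 or |30H - 5.5t| = 285.
With H = 7, solve 30 x 7 - 5.5t = +/- target for each target:
  t = (30 x 7 - 75) / 5.5 = 24.55
  t = (30 x 7 + 75) / 5.5 = 51.82
  t = (30 x 7 - 285) / 5.5 = -13.64 (outside (0, 60))
  t = (30 x 7 + 285) / 5.5 = 90 (outside (0, 60))
Valid solutions in (0, 60): {24.55, 51.82} minutes.
The first occurrence is t = 24.55 minutes.
The hands form a 75-degree angle at 24.55 minutes past 7:00.

Final answer: 24.55 minutes past 7:00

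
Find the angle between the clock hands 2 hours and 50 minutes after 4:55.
First find the time 2 hours and 50 minutes after 4:55.
Total minutes: 4 x 60 + 55 + 2 x 60 + 50 = 465.
465 mod 720 = 465 minutes = 7:45.
Now compute the angle at 7:45:
Hour hand: 7 x 30 + 45 x 0.5 = 232.5 degrees
Minute hand: 45 x 6 = 270 degrees
Difference: |232.5 - 270| = 37.5 degrees
The angle is 37.5 degrees

Final answer: 37.5 degrees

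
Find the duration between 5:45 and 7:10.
From 5:45 to 7:10:
(7 x 60 + 10) - (5 x 60 + 45) = 430 - 345 = 85 minutes
= 1 hour and 25 minutes

Final answer: 1 hour and 25 minutes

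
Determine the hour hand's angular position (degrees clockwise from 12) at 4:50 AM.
The hour hand moves 30 degrees per hour and 0.5 degrees per minute.
At 4:50: (4) x 30 + 50 x 0.5 = 120 + 25 = 145 degrees

Final answer: 145 degrees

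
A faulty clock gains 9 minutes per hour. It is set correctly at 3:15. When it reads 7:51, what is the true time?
For every 60 true minutes, the faulty clock advances 69 minutes, so 1 faulty-clock minute corresponds to 60/69 true minutes.
From 3:15 to 7:51 on the faulty dial is 276 minutes.
True elapsed: 276 x 60/69 = 240 minutes = 4 hours.
True time: 3:15 + 4 hours = 7:15.

Final answer: 7:15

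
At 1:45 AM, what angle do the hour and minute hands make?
Hour hand position: 1 x 30 + 45 x 0.5 = 52.5 degrees
Minute hand position: 45 x 6 = 270 degrees
Difference: |52.5 - 270| = 217.5 degrees
Since 217.5 > 180, the smaller angle is 360 - 217.5 = 142.5 degrees

Final answer: 142.5 degrees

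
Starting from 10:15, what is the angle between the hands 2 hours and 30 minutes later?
First find the time 2 hours and 30 minutes after 10:15.
Total minutes: 10 x 60 + 15 + 2 x 60 + 30 = 765.
765 mod 720 = 45 minutes = 12:45.
Now compute the angle at 12:45:
Hour hand: 0 x 30 + 45 x 0.5 = 22.5 degrees
Minute hand: 45 x 6 = 270 degrees
Difference: |22.5 - 270| = 247.5 degrees
Smaller angle: 360 - 247.5 = 112.5 degrees

Final answer: 112.5 degrees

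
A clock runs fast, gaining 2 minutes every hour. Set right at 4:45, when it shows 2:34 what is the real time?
For every 60 true minutes, the faulty clock advances 62 minutes, so 1 faulty-clock minute corresponds to 60/62 true minutes.
From 4:45 to 2:34 on the faulty dial is 589 minutes.
True elapsed: 589 x 60/62 = 570 minutes = 9 hours and 30 minutes.
True time: 4:45 + 9 hours and 30 minutes = 2:15.

Final answer: 2:15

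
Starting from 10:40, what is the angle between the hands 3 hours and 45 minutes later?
First find the time 3 hours and 45 minutes after 10:40.
Total minutes: 10 x 60 + 40 + 3 x 60 + 45 = 865.
865 mod 720 = 145 minutes = 2:25.
Now compute the angle at 2:25:
Hour hand: 2 x 30 + 25 x 0.5 = 72.5 degrees
Minute hand: 25 x 6 = 150 degrees
Difference: |72.5 - 150| = 77.5 degrees
The angle is 77.5 degrees

Final answer: 77.5 degrees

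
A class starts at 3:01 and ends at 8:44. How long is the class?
From 3:01 to 8:44:
(8 x 60 + 44) - (3 x 60 + 1) = 524 - 181 = 343 minutes
= 5 hours and 43 minutes

Final answer: 5 hours and 43 minutes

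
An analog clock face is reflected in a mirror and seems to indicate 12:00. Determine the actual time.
Reflection across the vertical (12-6) axis maps a hand at angle A degrees to (360 - A) degrees, which sends a reading of T minutes past 12:00 to (720 - T) minutes past 12:00.
Mirror reads 12:00 = 0 minutes past 12:00.
Actual time: (720 - 0) mod 720 = 0 minutes = 12:00.

Final answer: 12:00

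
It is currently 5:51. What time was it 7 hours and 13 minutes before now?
Starting time: 5:51 = 351 total minutes past 12:00
Subtracting: 7 hours and 13 minutes = 433 minutes
351 - 433 = -82 (negative, add 12 hours = 720) = 638 minutes
= 10 hours and 38 minutes past 12:00 = 10:38

Final answer: 10:38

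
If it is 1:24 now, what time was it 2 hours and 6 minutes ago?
Starting time: 1:24 = 84 total minutes past 12:00
Subtracting: 2 hours and 6 minutes = 126 minutes
84 - 126 = -42 (negative, add 12 hours = 720) = 678 minutes
= 11 hours and 18 minutes past 12:00 = 11:18

Final answer: 11:18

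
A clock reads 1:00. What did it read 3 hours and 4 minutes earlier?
Starting time: 1:00 = 60 total minutes past 12:00
Subtracting: 3 hours and 4 minutes = 184 minutes
60 - 184 = -124 (negative, add 12 hours = 720) = 596 minutes
= 9 hours and 56 minutes past 12:00 = 9:56

Final answer: 9:56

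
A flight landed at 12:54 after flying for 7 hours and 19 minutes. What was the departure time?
Starting time: 12:54 = 54 total minutes past 12:00
Subtracting: 7 hours and 19 minutes = 439 minutes
54 - 439 = -385 (negative, add 12 hours = 720) = 335 minutes
= 5 hours and 35 minutes past 12:00 = 5:35

Final answer: 5:35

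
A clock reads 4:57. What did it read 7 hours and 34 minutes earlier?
Starting time: 4:57 = 297 total minutes past 12:00
Subtracting: 7 hours and 34 minutes = 454 minutes
297 - 454 = -157 (negative, add 12 hours = 720) = 563 minutes
= 9 hours and 23 minutes past 12:00 = 9:23

Final answer: 9:23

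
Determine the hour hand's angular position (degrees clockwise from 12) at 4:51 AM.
The hour hand moves 30 degrees per hour and 0.5 degrees per minute.
At 4:51: (4) x 30 + 51 x 0.5 = 120 + 25.5 = 145.5 degrees

Final answer: 145.5 degrees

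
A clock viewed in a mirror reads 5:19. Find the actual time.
Reflection across the vertical (12-6) axis maps a hand at angle A degrees to (360 - A) degrees, which sends a reading of T minutes past 12:00 to (720 - T) minutes past 12:00.
Mirror reads 5:19 = 319 minutes past 12:00.
Actual time: (720 - 319) mod 720 = 401 minutes = 6:41.

Final answer: 6:41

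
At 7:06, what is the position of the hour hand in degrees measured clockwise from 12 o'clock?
The hour hand moves 30 degrees per hour and 0.5 degrees per minute.
At 7:06: (7) x 30 + 6 x 0.5 = 210 + 3 = 213 degrees

Final answer: 213 degrees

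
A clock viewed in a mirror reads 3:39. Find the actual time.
Reflection across the vertical (12-6) axis maps a hand at angle A degrees to (360 - A) degrees, which sends a reading of T minutes past 12:00 to (720 - T) minutes past 12:00.
Mirror reads 3:39 = 219 minutes past 12:00.
Actual time: (720 - 219) mod 720 = 501 minutes = 8:21.

Final answer: 8:21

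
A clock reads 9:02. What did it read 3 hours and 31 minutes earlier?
Starting time: 9:02 = 542 total minutes past 12:00
Subtracting: 3 hours and 31 minutes = 211 minutes
542 - 211 = 331 minutes
= 5 hours and 31 minutes past 12:00 = 5:31

Final answer: 5:31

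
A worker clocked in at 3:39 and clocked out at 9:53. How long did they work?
From 3:39 to 9:53:
(9 x 60 + 53) - (3 x 60 + 39) = 593 - 219 = 374 minutes
= 6 hours and 14 minutes

Final answer: 6 hours and 14 minutes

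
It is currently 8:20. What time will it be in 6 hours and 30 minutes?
Starting time: 8:20
Adding 30 minutes to 20 minutes: 20 + 30 = 50 minutes
Adding 6 hours: 8 + 6 = 14 - 12 = 2
Final time: 2:50

Final answer: 2:50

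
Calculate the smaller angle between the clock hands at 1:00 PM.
Hour hand position: 1 x 30 + 0 x 0.5 = 30 degrees
Minute hand position: 0 x 6 = 0 degrees
Difference: |30 - 0| = 30 degrees
The angle between the hands is 30 degrees

Final answer: 30 degrees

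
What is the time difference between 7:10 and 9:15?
From 7:10 to 9:15:
(9 x 60 + 15) - (7 x 60 + 10) = 555 - 430 = 125 minutes
= 2 hours and 5 minutes

Final answer: 2 hours and 5 minutes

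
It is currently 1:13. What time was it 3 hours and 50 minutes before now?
Starting time: 1:13 = 73 total minutes past 12:00
Subtracting: 3 hours and 50 minutes = 230 minutes
73 - 230 = -157 (negative, add 12 hours = 720) = 563 minutes
= 9 hours and 23 minutes past 12:00 = 9:23

Final answer: 9:23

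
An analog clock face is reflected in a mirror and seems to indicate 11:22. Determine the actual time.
Reflection across the vertical (12-6) axis maps a hand at angle A degrees to (360 - A) degrees, which sends a reading of T minutes past 12:00 to (720 - T) minutes past 12:00.
Mirror reads 11:22 = 682 minutes past 12:00.
Actual time: (720 - 682) mod 720 = 38 minutes = 12:38.

Final answer: 12:38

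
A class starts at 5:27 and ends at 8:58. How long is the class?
From 5:27 to 8:58:
(8 x 60 + 58) - (5 x 60 + 27) = 538 - 327 = 211 minutes
= 3 hours and 31 minutes

Final answer: 3 hours and 31 minutes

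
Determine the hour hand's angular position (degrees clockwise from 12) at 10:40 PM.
The hour hand moves 30 degrees per hour and 0.5 degrees per minute.
At 10:40: (10) x 30 + 40 x 0.5 = 300 + 20 = 320 degrees

Final answer: 320 degrees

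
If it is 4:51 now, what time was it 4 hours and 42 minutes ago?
Starting time: 4:51 = 291 total minutes past 12:00
Subtracting: 4 hours and 42 minutes = 282 minutes
291 - 282 = 9 minutes
= 9 minutes past 12:00 = 12:09

Final answer: 12:09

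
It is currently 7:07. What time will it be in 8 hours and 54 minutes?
Starting time: 7:07
Adding 54 minutes to 7 minutes: 7 + 54 = 61 minutes = 1 hour and 1 minute
Adding 8 hours: 7 + 8 + 1 (carry) = 16 - 12 = 4
Final time: 4:01

Final answer: 4:01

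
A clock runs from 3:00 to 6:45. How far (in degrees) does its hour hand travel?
The hour hand moves 0.5 degrees per minute.
Time elapsed: 6:45 - 3:00 = 225 minutes
Angular displacement: 225 x 0.5 = 112.5 degrees

Final answer: 112.5 degrees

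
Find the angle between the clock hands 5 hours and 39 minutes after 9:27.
First find the time 5 hours and 39 minutes after 9:27.
Total minutes: 9 x 60 + 27 + 5 x 60 + 39 = 906.
906 mod 720 = 186 minutes = 3:06.
Now compute the angle at 3:06:
Hour hand: 3 x 30 + 6 x 0.5 = 93 degrees
Minute hand: 6 x 6 = 36 degrees
Difference: |93 - 36| = 57 degrees
The angle is 57 degrees

Final answer: 57 degrees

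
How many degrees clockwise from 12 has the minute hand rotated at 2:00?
The minute hand moves 6 degrees per minute.
At 2:00: 0 x 6 = 0 degrees

Final answer: 0 degrees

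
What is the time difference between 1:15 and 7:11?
From 1:15 to 7:11:
(7 x 60 + 11) - (1 x 60 + 15) = 431 - 75 = 356 minutes
= 5 hours and 56 minutes

Final answer: 5 hours and 56 minutes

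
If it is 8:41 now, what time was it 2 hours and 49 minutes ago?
Starting time: 8:41 = 521 total minutes past 12:00
Subtracting: 2 hours and 49 minutes = 169 minutes
521 - 169 = 352 minutes
= 5 hours and 52 minutes past 12:00 = 5:52

Final answer: 5:52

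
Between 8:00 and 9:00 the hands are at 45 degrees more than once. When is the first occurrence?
At t minutes past 8:00, the hour hand is at 30 x 8 + 0.5t degrees and the minute hand is at 6t degrees.
The smaller angle between them is 45 degrees when |30H - 5.5t| = 45 or |30H - 5.5t| = 315.
With H = 8, solve 30 x 8 - 5.5t = +/- target for each target:
  t = (30 x 8 - 45) / 5.5 = 35.45
  t = (30 x 8 + 45) / 5.5 = 51.82
  t = (30 x 8 - 315) / 5.5 = -13.64 (outside (0, 60))
  t = (30 x 8 + 315) / 5.5 = 100.91 (outside (0, 60))
Valid solutions in (0, 60): {35.45, 51.82} minutes.
The first occurrence is t = 35.45 minutes.
The hands form a 45-degree angle at 35.45 minutes past 8:00.

Final answer: 35.45 minutes past 8:00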